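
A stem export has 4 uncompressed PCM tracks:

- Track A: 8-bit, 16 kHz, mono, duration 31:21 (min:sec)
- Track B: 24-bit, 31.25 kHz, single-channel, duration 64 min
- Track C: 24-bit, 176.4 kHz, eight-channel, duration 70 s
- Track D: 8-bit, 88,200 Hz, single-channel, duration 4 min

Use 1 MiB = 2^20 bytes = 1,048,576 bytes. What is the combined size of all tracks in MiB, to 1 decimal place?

674.8 MiB

Track A: 31:21 (min:sec) = 1,881 s; 16,000 × 1,881 × 1 × 1 = 30,096,000 bytes.
Track B: 64 min = 3,840 s; 31,250 × 3,840 × 3 × 1 = 360,000,000 bytes.
Track C: 176,400 × 70 × 3 × 8 = 296,352,000 bytes.
Track D: 4 min = 240 s; 88,200 × 240 × 1 × 1 = 21,168,000 bytes.
Total = 707,616,000 bytes = 674.8 MiB.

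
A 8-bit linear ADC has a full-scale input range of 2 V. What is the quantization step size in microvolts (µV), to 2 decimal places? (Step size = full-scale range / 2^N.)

7812.50 µV

2 V / 2^8 = 2 / 256 V = 7812.50 µV.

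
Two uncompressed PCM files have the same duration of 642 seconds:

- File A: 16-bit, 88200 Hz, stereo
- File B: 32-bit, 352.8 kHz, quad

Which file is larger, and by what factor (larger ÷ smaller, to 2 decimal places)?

File B, by a factor of 16.00

File A: 88,200 × 2 × 2 = 352,800 bytes/s.
File B: 352,800 × 4 × 4 = 5,644,800 bytes/s.
File B is larger; ratio = 3,623,961,600 / 226,497,600 = 16.00.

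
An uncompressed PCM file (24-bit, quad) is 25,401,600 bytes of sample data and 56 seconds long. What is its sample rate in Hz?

37,800 Hz

Bytes = sample_rate × seconds × bytes_per_sample × channels.
sample_rate = 25,401,600 / (56 × 3 × 4) = 25,401,600 / 672 = 37,800 Hz.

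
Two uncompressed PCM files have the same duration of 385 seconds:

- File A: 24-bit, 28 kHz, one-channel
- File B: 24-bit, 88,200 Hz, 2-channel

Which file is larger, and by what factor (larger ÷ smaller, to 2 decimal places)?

File A: 28,000 × 3 × 1 = 84,000 bytes/s.
File B: 88,200 × 3 × 2 = 529,200 bytes/s.
File B is larger; ratio = 203,742,000 / 32,340,000 = 6.30.

File B, by a factor of 6.30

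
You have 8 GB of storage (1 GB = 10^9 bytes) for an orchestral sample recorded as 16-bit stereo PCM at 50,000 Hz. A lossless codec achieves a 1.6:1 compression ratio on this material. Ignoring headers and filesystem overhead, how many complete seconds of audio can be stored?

64,000 seconds

Uncompressed byte rate = 50,000 × 2 × 2 = 200,000 bytes/s.
After 1.6:1 compression, effective rate ≈ 125000 bytes/s.
Capacity = 8 × 1,000,000,000 = 8,000,000,000 bytes.
8,000,000,000 / effective rate ≈ 64000 s → 64,000 seconds.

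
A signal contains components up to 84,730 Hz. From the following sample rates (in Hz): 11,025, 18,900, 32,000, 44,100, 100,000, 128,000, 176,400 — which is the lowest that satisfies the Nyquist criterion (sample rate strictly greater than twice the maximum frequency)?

Need sample rate > 2 × 84,730 = 169,460 Hz.
Lowest listed rate above 169,460 Hz is 176,400 Hz.

176,400 Hz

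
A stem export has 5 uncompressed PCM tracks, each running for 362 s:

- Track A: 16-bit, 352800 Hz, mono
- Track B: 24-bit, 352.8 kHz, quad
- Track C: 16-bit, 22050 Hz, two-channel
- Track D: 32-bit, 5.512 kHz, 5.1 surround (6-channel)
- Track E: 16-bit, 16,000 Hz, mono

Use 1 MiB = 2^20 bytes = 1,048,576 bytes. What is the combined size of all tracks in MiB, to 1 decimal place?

Track A: 352,800 × 362 × 2 × 1 = 255,427,200 bytes.
Track B: 352,800 × 362 × 3 × 4 = 1,532,563,200 bytes.
Track C: 22,050 × 362 × 2 × 2 = 31,928,400 bytes.
Track D: 5,512 × 362 × 4 × 6 = 47,888,256 bytes.
Track E: 16,000 × 362 × 2 × 1 = 11,584,000 bytes.
Total = 1,879,391,056 bytes = 1792.3 MiB.

1792.3 MiB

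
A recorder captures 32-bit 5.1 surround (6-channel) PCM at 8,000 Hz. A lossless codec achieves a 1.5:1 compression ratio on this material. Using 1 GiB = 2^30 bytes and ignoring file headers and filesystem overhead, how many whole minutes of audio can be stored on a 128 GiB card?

17,895 minutes

Uncompressed byte rate = 8,000 × 4 × 6 = 192,000 bytes/s.
After 1.5:1 compression, effective rate ≈ 128000 bytes/s.
Capacity = 128 × 1,073,741,824 = 137,438,953,472 bytes.
137,438,953,472 / effective rate ≈ 1073741.82 s → 17,895 minutes.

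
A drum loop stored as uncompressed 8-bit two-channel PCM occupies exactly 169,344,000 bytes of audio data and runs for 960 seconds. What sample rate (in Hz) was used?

88,200 Hz

Bytes = sample_rate × seconds × bytes_per_sample × channels.
sample_rate = 169,344,000 / (960 × 1 × 2) = 169,344,000 / 1,920 = 88,200 Hz.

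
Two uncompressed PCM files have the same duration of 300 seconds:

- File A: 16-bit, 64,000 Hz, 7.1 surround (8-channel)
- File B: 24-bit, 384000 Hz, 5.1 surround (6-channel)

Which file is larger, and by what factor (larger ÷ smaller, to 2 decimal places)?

File A: 64,000 × 2 × 8 = 1,024,000 bytes/s.
File B: 384,000 × 3 × 6 = 6,912,000 bytes/s.
File B is larger; ratio = 2,073,600,000 / 307,200,000 = 6.75.

File B, by a factor of 6.75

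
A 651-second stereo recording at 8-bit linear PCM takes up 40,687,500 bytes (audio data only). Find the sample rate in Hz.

31,250 Hz

Bytes = sample_rate × seconds × bytes_per_sample × channels.
sample_rate = 40,687,500 / (651 × 1 × 2) = 40,687,500 / 1,302 = 31,250 Hz.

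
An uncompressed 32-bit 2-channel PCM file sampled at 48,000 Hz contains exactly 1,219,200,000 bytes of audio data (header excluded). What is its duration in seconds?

3,175 seconds

Byte rate = 48,000 × 4 × 2 = 384,000 bytes/s.
Duration = 1,219,200,000 / 384,000 = 3,175 s.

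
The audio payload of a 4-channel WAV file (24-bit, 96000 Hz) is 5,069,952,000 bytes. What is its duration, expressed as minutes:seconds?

Byte rate = 96,000 × 3 × 4 = 1,152,000 bytes/s.
Duration = 5,069,952,000 / 1,152,000 = 4,401 s.
4,401 s = 73:21.

73:21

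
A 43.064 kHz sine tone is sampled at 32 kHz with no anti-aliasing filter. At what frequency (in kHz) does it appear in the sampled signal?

Nyquist = 32,000/2 = 16,000 Hz; 43,064 Hz exceeds it.
Alias = |43,064 − 1×32,000| = |43,064 − 32,000| = 11,064 Hz = 11.064 kHz.

11.064 kHz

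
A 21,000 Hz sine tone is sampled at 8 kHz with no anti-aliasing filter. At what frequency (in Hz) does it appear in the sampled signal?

3,000 Hz

Nyquist = 8,000/2 = 4,000 Hz; 21,000 Hz exceeds it.
Alias = |21,000 − 3×8,000| = |21,000 − 24,000| = 3,000 Hz.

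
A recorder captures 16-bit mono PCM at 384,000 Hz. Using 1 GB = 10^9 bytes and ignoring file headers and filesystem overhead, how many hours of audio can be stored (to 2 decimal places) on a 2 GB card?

0.72 hours

Uncompressed byte rate = 384,000 × 2 × 1 = 768,000 bytes/s.
Capacity = 2 × 1,000,000,000 = 2,000,000,000 bytes.
2,000,000,000 / 768,000 ≈ 2604.17 s → 0.72 hours.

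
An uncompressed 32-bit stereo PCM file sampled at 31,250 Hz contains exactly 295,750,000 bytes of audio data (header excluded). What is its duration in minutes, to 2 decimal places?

19.72 minutes

Byte rate = 31,250 × 4 × 2 = 250,000 bytes/s.
Duration = 295,750,000 / 250,000 = 1,183 s.
1,183 s / 60 = 19.72 minutes.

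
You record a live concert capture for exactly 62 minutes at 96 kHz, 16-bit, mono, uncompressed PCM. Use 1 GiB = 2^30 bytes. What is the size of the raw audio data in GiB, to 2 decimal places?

0.67 GiB

Duration = exactly 62 minutes = 3,720 s.
Bytes = 96,000 samples/s × 3,720 s × 2 bytes/sample × 1 ch = 714,240,000 bytes.
714,240,000 / 1,073,741,824 = 0.67 GiB.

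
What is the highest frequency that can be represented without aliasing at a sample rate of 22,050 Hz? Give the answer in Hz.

11,025 Hz

Nyquist frequency = sample rate / 2 = 22,050 / 2 = 11,025 Hz.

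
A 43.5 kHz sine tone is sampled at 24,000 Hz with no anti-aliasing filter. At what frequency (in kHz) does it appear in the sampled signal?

Nyquist = 24,000/2 = 12,000 Hz; 43,500 Hz exceeds it.
Alias = |43,500 − 2×24,000| = |43,500 − 48,000| = 4,500 Hz = 4.5 kHz.

4.5 kHz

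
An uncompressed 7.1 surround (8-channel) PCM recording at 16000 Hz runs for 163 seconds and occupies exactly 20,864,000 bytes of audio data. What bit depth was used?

Bytes per sample = 20,864,000 / (16,000 × 163 × 8) = 20,864,000 / 20,864,000 = 1.
Bit depth = 1 × 8 = 8 bits.

8 bits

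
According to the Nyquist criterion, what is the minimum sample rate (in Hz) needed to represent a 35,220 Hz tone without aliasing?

Minimum sample rate = 2 × 35,220 Hz = 70,440 Hz.

70,440 Hz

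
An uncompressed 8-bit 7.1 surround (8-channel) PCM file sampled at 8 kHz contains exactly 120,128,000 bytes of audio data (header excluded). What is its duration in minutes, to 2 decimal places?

31.28 minutes

Byte rate = 8,000 × 1 × 8 = 64,000 bytes/s.
Duration = 120,128,000 / 64,000 = 1,877 s.
1,877 s / 60 = 31.28 minutes.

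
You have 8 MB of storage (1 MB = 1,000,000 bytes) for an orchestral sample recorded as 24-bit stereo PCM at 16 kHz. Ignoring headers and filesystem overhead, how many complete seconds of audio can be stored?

Uncompressed byte rate = 16,000 × 3 × 2 = 96,000 bytes/s.
Capacity = 8 × 1,000,000 = 8,000,000 bytes.
8,000,000 / 96,000 ≈ 83.33 s → 83 seconds.

83 seconds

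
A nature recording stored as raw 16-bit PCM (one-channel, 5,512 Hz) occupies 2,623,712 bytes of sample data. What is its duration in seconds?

238 seconds

Byte rate = 5,512 × 2 × 1 = 11,024 bytes/s.
Duration = 2,623,712 / 11,024 = 238 s.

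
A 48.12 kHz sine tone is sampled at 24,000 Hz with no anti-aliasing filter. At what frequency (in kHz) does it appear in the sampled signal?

0.12 kHz

Nyquist = 24,000/2 = 12,000 Hz; 48,120 Hz exceeds it.
Alias = |48,120 − 2×24,000| = |48,120 − 48,000| = 120 Hz = 0.12 kHz.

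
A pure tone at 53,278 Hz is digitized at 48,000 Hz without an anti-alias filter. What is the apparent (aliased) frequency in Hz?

5,278 Hz

Nyquist = 48,000/2 = 24,000 Hz; 53,278 Hz exceeds it.
Alias = |53,278 − 1×48,000| = |53,278 − 48,000| = 5,278 Hz.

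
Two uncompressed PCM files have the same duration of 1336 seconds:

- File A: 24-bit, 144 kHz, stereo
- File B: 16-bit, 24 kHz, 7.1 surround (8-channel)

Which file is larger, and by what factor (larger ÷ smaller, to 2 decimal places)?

File A, by a factor of 2.25

File A: 144,000 × 3 × 2 = 864,000 bytes/s.
File B: 24,000 × 2 × 8 = 384,000 bytes/s.
File A is larger; ratio = 1,154,304,000 / 513,024,000 = 2.25.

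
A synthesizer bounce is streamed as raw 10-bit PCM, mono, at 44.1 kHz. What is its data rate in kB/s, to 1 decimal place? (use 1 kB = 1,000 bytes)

55.1 kB/s

Bit rate = 44,100 × 10 × 1 = 441,000 bits/s.
441,000 / 8 = 55,125 B/s = 55.1 kB/s.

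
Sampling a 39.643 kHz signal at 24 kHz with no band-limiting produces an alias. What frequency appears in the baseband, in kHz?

Nyquist = 24,000/2 = 12,000 Hz; 39,643 Hz exceeds it.
Alias = |39,643 − 2×24,000| = |39,643 − 48,000| = 8,357 Hz = 8.357 kHz.

8.357 kHz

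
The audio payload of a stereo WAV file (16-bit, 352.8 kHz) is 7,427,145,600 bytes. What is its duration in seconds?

Byte rate = 352,800 × 2 × 2 = 1,411,200 bytes/s.
Duration = 7,427,145,600 / 1,411,200 = 5,263 s.

5,263 seconds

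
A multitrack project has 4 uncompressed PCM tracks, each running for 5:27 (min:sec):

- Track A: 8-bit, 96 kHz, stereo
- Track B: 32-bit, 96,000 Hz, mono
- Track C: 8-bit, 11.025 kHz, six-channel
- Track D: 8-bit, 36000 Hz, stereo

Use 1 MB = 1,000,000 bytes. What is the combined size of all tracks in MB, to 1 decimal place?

5:27 (min:sec) = 327 s.
Track A: 96,000 × 327 × 1 × 2 = 62,784,000 bytes.
Track B: 96,000 × 327 × 4 × 1 = 125,568,000 bytes.
Track C: 11,025 × 327 × 1 × 6 = 21,631,050 bytes.
Track D: 36,000 × 327 × 1 × 2 = 23,544,000 bytes.
Total = 233,527,050 bytes = 233.5 MB.

233.5 MB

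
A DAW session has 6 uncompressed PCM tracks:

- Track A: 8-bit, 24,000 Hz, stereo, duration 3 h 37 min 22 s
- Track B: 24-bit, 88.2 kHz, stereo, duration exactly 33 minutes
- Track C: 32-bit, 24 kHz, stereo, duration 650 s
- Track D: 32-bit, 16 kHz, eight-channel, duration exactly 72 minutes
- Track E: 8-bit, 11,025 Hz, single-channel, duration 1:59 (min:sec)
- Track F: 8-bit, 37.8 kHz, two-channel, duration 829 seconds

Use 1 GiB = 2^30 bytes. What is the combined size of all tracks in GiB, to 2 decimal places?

3.79 GiB

Track A: 3 h 37 min 22 s = 13,042 s; 24,000 × 13,042 × 1 × 2 = 626,016,000 bytes.
Track B: exactly 33 minutes = 1,980 s; 88,200 × 1,980 × 3 × 2 = 1,047,816,000 bytes.
Track C: 24,000 × 650 × 4 × 2 = 124,800,000 bytes.
Track D: exactly 72 minutes = 4,320 s; 16,000 × 4,320 × 4 × 8 = 2,211,840,000 bytes.
Track E: 1:59 (min:sec) = 119 s; 11,025 × 119 × 1 × 1 = 1,311,975 bytes.
Track F: 37,800 × 829 × 1 × 2 = 62,672,400 bytes.
Total = 4,074,456,375 bytes = 3.79 GiB.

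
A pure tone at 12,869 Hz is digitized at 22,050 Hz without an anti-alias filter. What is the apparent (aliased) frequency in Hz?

Nyquist = 22,050/2 = 11,025 Hz; 12,869 Hz exceeds it.
Alias = |12,869 − 1×22,050| = |12,869 − 22,050| = 9,181 Hz.

9,181 Hz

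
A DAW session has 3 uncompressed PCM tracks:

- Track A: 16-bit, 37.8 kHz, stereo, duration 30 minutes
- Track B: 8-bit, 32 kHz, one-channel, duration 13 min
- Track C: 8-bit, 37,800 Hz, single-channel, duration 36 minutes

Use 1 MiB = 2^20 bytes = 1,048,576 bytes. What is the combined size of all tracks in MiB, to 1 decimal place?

Track A: 30 minutes = 1,800 s; 37,800 × 1,800 × 2 × 2 = 272,160,000 bytes.
Track B: 13 min = 780 s; 32,000 × 780 × 1 × 1 = 24,960,000 bytes.
Track C: 36 minutes = 2,160 s; 37,800 × 2,160 × 1 × 1 = 81,648,000 bytes.
Total = 378,768,000 bytes = 361.2 MiB.

361.2 MiB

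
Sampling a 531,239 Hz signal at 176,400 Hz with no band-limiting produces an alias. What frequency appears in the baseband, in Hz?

2,039 Hz

Nyquist = 176,400/2 = 88,200 Hz; 531,239 Hz exceeds it.
Alias = |531,239 − 3×176,400| = |531,239 − 529,200| = 2,039 Hz.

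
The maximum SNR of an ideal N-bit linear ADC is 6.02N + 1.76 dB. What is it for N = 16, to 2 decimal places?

98.08 dB

6.02 × 16 + 1.76 = 98.08 dB.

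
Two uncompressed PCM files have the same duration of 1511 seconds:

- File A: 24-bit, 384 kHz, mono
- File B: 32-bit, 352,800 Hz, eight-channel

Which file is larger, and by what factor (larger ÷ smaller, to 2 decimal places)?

File A: 384,000 × 3 × 1 = 1,152,000 bytes/s.
File B: 352,800 × 4 × 8 = 11,289,600 bytes/s.
File B is larger; ratio = 17,058,585,600 / 1,740,672,000 = 9.80.

File B, by a factor of 9.80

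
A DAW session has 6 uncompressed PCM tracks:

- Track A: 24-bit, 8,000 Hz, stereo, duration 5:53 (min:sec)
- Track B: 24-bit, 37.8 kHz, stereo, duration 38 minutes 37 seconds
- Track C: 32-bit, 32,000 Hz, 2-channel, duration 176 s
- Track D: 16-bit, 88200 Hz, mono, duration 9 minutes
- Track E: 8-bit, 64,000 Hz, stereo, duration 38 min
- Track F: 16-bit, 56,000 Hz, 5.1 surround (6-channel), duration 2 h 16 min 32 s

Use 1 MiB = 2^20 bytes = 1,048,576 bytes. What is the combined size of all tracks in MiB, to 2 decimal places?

6179.44 MiB

Track A: 5:53 (min:sec) = 353 s; 8,000 × 353 × 3 × 2 = 16,944,000 bytes.
Track B: 38 minutes 37 seconds = 2,317 s; 37,800 × 2,317 × 3 × 2 = 525,495,600 bytes.
Track C: 32,000 × 176 × 4 × 2 = 45,056,000 bytes.
Track D: 9 minutes = 540 s; 88,200 × 540 × 2 × 1 = 95,256,000 bytes.
Track E: 38 min = 2,280 s; 64,000 × 2,280 × 1 × 2 = 291,840,000 bytes.
Track F: 2 h 16 min 32 s = 8,192 s; 56,000 × 8,192 × 2 × 6 = 5,505,024,000 bytes.
Total = 6,479,615,600 bytes = 6179.44 MiB.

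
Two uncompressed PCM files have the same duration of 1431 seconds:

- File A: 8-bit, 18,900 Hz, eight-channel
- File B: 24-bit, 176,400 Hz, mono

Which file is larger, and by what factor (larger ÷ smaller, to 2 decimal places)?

File A: 18,900 × 1 × 8 = 151,200 bytes/s.
File B: 176,400 × 3 × 1 = 529,200 bytes/s.
File B is larger; ratio = 757,285,200 / 216,367,200 = 3.50.

File B, by a factor of 3.50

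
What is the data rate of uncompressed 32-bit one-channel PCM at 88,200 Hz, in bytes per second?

352,800 bytes/s

Bit rate = 88,200 × 32 × 1 = 2,822,400 bits/s.
2,822,400 / 8 = 352,800 bytes/s.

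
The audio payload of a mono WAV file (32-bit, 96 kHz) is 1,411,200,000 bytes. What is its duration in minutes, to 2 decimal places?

Byte rate = 96,000 × 4 × 1 = 384,000 bytes/s.
Duration = 1,411,200,000 / 384,000 = 3,675 s.
3,675 s / 60 = 61.25 minutes.

61.25 minutes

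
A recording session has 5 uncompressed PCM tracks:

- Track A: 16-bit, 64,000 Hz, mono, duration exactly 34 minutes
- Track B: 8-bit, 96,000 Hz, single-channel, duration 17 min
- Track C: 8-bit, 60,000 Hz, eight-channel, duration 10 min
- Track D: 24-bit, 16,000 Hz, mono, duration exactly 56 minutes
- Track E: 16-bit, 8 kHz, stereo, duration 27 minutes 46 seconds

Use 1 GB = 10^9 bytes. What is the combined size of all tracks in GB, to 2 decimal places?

0.86 GB

Track A: exactly 34 minutes = 2,040 s; 64,000 × 2,040 × 2 × 1 = 261,120,000 bytes.
Track B: 17 min = 1,020 s; 96,000 × 1,020 × 1 × 1 = 97,920,000 bytes.
Track C: 10 min = 600 s; 60,000 × 600 × 1 × 8 = 288,000,000 bytes.
Track D: exactly 56 minutes = 3,360 s; 16,000 × 3,360 × 3 × 1 = 161,280,000 bytes.
Track E: 27 minutes 46 seconds = 1,666 s; 8,000 × 1,666 × 2 × 2 = 53,312,000 bytes.
Total = 861,632,000 bytes = 0.86 GB.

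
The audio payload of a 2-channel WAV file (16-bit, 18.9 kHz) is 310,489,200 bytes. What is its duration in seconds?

4,107 seconds

Byte rate = 18,900 × 2 × 2 = 75,600 bytes/s.
Duration = 310,489,200 / 75,600 = 4,107 s.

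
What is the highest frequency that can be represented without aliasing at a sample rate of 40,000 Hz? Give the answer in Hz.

Nyquist frequency = sample rate / 2 = 40,000 / 2 = 20,000 Hz.

20,000 Hz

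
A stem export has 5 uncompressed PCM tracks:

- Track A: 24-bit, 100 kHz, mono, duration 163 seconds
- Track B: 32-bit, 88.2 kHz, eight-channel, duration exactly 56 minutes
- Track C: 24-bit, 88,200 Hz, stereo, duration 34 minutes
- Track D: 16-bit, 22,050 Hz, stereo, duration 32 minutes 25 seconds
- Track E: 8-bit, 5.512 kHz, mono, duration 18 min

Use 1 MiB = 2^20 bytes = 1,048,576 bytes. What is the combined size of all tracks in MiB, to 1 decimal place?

Track A: 100,000 × 163 × 3 × 1 = 48,900,000 bytes.
Track B: exactly 56 minutes = 3,360 s; 88,200 × 3,360 × 4 × 8 = 9,483,264,000 bytes.
Track C: 34 minutes = 2,040 s; 88,200 × 2,040 × 3 × 2 = 1,079,568,000 bytes.
Track D: 32 minutes 25 seconds = 1,945 s; 22,050 × 1,945 × 2 × 2 = 171,549,000 bytes.
Track E: 18 min = 1,080 s; 5,512 × 1,080 × 1 × 1 = 5,952,960 bytes.
Total = 10,789,233,960 bytes = 10289.4 MiB.

10289.4 MiB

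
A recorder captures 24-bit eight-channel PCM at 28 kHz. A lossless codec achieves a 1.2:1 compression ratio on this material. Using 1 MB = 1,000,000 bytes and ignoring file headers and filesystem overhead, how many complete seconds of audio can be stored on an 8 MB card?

Uncompressed byte rate = 28,000 × 3 × 8 = 672,000 bytes/s.
After 1.2:1 compression, effective rate ≈ 560000 bytes/s.
Capacity = 8 × 1,000,000 = 8,000,000 bytes.
8,000,000 / effective rate ≈ 14.29 s → 14 seconds.

14 seconds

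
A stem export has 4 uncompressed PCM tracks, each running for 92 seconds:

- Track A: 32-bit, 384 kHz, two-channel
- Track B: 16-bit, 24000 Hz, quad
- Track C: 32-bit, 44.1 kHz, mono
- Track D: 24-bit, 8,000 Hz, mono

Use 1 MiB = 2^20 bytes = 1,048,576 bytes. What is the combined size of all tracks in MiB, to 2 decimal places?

Track A: 384,000 × 92 × 4 × 2 = 282,624,000 bytes.
Track B: 24,000 × 92 × 2 × 4 = 17,664,000 bytes.
Track C: 44,100 × 92 × 4 × 1 = 16,228,800 bytes.
Track D: 8,000 × 92 × 3 × 1 = 2,208,000 bytes.
Total = 318,724,800 bytes = 303.96 MiB.

303.96 MiB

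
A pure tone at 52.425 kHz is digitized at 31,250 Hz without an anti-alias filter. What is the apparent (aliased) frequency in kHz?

10.075 kHz

Nyquist = 31,250/2 = 15,625 Hz; 52,425 Hz exceeds it.
Alias = |52,425 − 2×31,250| = |52,425 − 62,500| = 10,075 Hz = 10.075 kHz.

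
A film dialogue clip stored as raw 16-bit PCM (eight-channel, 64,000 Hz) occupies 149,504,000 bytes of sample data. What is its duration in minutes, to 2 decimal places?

Byte rate = 64,000 × 2 × 8 = 1,024,000 bytes/s.
Duration = 149,504,000 / 1,024,000 = 146 s.
146 s / 60 = 2.43 minutes.

2.43 minutes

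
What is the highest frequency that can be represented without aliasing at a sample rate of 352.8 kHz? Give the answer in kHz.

176.4 kHz

Nyquist frequency = sample rate / 2 = 352,800 / 2 = 176.4 kHz.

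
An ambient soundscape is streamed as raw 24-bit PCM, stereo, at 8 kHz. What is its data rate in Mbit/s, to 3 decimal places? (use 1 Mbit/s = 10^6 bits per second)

0.384 Mbit/s

Bit rate = 8,000 × 24 × 2 = 384,000 bits/s.
= 0.384 Mbit/s.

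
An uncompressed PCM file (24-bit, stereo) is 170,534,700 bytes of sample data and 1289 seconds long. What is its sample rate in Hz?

22,050 Hz

Bytes = sample_rate × seconds × bytes_per_sample × channels.
sample_rate = 170,534,700 / (1,289 × 3 × 2) = 170,534,700 / 7,734 = 22,050 Hz.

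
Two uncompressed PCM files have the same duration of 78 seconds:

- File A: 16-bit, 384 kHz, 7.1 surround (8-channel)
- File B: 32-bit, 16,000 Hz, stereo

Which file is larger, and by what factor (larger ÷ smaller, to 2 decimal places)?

File A, by a factor of 48.00

File A: 384,000 × 2 × 8 = 6,144,000 bytes/s.
File B: 16,000 × 4 × 2 = 128,000 bytes/s.
File A is larger; ratio = 479,232,000 / 9,984,000 = 48.00.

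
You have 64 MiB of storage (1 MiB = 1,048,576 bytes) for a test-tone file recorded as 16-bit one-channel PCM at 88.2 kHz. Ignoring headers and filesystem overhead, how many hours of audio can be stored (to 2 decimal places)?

Uncompressed byte rate = 88,200 × 2 × 1 = 176,400 bytes/s.
Capacity = 64 × 1,048,576 = 67,108,864 bytes.
67,108,864 / 176,400 ≈ 380.44 s → 0.11 hours.

0.11 hours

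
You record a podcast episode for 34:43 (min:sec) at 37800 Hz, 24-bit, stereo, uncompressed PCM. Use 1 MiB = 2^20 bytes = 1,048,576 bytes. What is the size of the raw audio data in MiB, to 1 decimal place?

Duration = 34:43 (min:sec) = 2,083 s.
Bytes = 37,800 samples/s × 2,083 s × 3 bytes/sample × 2 ch = 472,424,400 bytes.
472,424,400 / 1,048,576 = 450.5 MiB.

450.5 MiB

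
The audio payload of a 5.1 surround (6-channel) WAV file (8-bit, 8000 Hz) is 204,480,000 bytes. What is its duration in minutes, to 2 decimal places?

Byte rate = 8,000 × 1 × 6 = 48,000 bytes/s.
Duration = 204,480,000 / 48,000 = 4,260 s.
4,260 s / 60 = 71.00 minutes.

71.00 minutes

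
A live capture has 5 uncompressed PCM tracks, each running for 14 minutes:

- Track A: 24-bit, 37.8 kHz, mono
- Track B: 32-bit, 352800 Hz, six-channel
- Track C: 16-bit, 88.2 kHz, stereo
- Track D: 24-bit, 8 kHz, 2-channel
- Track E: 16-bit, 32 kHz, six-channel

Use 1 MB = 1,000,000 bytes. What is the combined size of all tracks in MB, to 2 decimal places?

7866.94 MB

14 minutes = 840 s.
Track A: 37,800 × 840 × 3 × 1 = 95,256,000 bytes.
Track B: 352,800 × 840 × 4 × 6 = 7,112,448,000 bytes.
Track C: 88,200 × 840 × 2 × 2 = 296,352,000 bytes.
Track D: 8,000 × 840 × 3 × 2 = 40,320,000 bytes.
Track E: 32,000 × 840 × 2 × 6 = 322,560,000 bytes.
Total = 7,866,936,000 bytes = 7866.94 MB.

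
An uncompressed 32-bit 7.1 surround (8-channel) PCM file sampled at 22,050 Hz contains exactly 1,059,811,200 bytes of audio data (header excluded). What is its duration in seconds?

Byte rate = 22,050 × 4 × 8 = 705,600 bytes/s.
Duration = 1,059,811,200 / 705,600 = 1,502 s.

1,502 seconds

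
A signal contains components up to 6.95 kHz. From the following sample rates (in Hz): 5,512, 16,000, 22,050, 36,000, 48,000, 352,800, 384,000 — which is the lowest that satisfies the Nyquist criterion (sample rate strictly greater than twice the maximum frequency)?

Need sample rate > 2 × 6,950 = 13,900 Hz.
Lowest listed rate above 13,900 Hz is 16,000 Hz.

16,000 Hz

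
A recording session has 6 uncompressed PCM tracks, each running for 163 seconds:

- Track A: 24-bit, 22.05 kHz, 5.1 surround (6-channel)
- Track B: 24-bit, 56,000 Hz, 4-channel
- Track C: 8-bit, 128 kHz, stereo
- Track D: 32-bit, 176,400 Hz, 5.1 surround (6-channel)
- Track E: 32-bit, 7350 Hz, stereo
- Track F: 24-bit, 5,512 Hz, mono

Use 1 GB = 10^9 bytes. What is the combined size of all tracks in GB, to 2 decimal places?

Track A: 22,050 × 163 × 3 × 6 = 64,694,700 bytes.
Track B: 56,000 × 163 × 3 × 4 = 109,536,000 bytes.
Track C: 128,000 × 163 × 1 × 2 = 41,728,000 bytes.
Track D: 176,400 × 163 × 4 × 6 = 690,076,800 bytes.
Track E: 7,350 × 163 × 4 × 2 = 9,584,400 bytes.
Track F: 5,512 × 163 × 3 × 1 = 2,695,368 bytes.
Total = 918,315,268 bytes = 0.92 GB.

0.92 GB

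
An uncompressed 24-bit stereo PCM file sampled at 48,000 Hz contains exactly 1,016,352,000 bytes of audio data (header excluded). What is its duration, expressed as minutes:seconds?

Byte rate = 48,000 × 3 × 2 = 288,000 bytes/s.
Duration = 1,016,352,000 / 288,000 = 3,529 s.
3,529 s = 58:49.

58:49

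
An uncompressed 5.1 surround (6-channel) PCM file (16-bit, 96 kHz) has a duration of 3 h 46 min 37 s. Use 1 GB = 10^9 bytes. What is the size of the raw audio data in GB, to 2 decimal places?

15.66 GB

Duration = 3 h 46 min 37 s = 13,597 s.
Bytes = 96,000 samples/s × 13,597 s × 2 bytes/sample × 6 ch = 15,663,744,000 bytes.
15,663,744,000 / 1,000,000,000 = 15.66 GB.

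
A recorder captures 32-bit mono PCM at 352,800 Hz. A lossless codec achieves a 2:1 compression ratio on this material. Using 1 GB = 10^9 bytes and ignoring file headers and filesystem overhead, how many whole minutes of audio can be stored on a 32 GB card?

Uncompressed byte rate = 352,800 × 4 × 1 = 1,411,200 bytes/s.
After 2:1 compression, effective rate ≈ 705600 bytes/s.
Capacity = 32 × 1,000,000,000 = 32,000,000,000 bytes.
32,000,000,000 / effective rate ≈ 45351.47 s → 755 minutes.

755 minutes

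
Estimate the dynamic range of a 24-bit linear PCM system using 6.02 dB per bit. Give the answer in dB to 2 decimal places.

24 × 6.02 = 144.48 dB.

144.48 dB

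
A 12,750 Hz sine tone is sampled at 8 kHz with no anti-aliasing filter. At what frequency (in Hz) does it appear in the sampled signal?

Nyquist = 8,000/2 = 4,000 Hz; 12,750 Hz exceeds it.
Alias = |12,750 − 2×8,000| = |12,750 − 16,000| = 3,250 Hz.

3,250 Hz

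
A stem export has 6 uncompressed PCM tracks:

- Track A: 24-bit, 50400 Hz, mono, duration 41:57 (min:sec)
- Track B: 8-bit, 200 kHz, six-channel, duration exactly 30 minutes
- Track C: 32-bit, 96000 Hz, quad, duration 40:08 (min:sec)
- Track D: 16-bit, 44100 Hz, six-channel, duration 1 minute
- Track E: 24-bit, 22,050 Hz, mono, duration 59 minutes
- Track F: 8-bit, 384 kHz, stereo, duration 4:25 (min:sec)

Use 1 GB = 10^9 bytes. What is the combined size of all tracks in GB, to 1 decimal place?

6.7 GB

Track A: 41:57 (min:sec) = 2,517 s; 50,400 × 2,517 × 3 × 1 = 380,570,400 bytes.
Track B: exactly 30 minutes = 1,800 s; 200,000 × 1,800 × 1 × 6 = 2,160,000,000 bytes.
Track C: 40:08 (min:sec) = 2,408 s; 96,000 × 2,408 × 4 × 4 = 3,698,688,000 bytes.
Track D: 1 minute = 60 s; 44,100 × 60 × 2 × 6 = 31,752,000 bytes.
Track E: 59 minutes = 3,540 s; 22,050 × 3,540 × 3 × 1 = 234,171,000 bytes.
Track F: 4:25 (min:sec) = 265 s; 384,000 × 265 × 1 × 2 = 203,520,000 bytes.
Total = 6,708,701,400 bytes = 6.7 GB.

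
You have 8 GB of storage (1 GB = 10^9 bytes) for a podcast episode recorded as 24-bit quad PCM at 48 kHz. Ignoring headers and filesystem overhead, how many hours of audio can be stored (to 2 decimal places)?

3.86 hours

Uncompressed byte rate = 48,000 × 3 × 4 = 576,000 bytes/s.
Capacity = 8 × 1,000,000,000 = 8,000,000,000 bytes.
8,000,000,000 / 576,000 ≈ 13888.89 s → 3.86 hours.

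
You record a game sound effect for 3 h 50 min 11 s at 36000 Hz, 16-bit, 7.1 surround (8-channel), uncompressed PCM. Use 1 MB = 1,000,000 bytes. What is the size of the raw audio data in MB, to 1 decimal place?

Duration = 3 h 50 min 11 s = 13,811 s.
Bytes = 36,000 samples/s × 13,811 s × 2 bytes/sample × 8 ch = 7,955,136,000 bytes.
7,955,136,000 / 1,000,000 = 7955.1 MB.

7955.1 MB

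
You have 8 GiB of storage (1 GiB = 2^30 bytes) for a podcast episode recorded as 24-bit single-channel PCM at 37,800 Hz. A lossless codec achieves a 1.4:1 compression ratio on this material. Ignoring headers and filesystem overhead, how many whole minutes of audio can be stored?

1,767 minutes

Uncompressed byte rate = 37,800 × 3 × 1 = 113,400 bytes/s.
After 1.4:1 compression, effective rate ≈ 81000 bytes/s.
Capacity = 8 × 1,073,741,824 = 8,589,934,592 bytes.
8,589,934,592 / effective rate ≈ 106048.58 s → 1,767 minutes.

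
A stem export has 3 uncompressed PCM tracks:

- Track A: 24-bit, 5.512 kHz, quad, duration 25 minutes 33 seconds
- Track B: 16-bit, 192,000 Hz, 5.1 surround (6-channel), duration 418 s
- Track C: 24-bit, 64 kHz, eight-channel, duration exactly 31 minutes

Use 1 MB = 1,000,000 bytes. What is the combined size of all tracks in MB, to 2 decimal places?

3921.43 MB

Track A: 25 minutes 33 seconds = 1,533 s; 5,512 × 1,533 × 3 × 4 = 101,398,752 bytes.
Track B: 192,000 × 418 × 2 × 6 = 963,072,000 bytes.
Track C: exactly 31 minutes = 1,860 s; 64,000 × 1,860 × 3 × 8 = 2,856,960,000 bytes.
Total = 3,921,430,752 bytes = 3921.43 MB.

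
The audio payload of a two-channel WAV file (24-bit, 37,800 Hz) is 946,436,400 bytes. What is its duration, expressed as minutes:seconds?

69:33

Byte rate = 37,800 × 3 × 2 = 226,800 bytes/s.
Duration = 946,436,400 / 226,800 = 4,173 s.
4,173 s = 69:33.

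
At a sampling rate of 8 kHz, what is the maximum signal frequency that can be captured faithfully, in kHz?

4 kHz

Nyquist frequency = sample rate / 2 = 8,000 / 2 = 4 kHz.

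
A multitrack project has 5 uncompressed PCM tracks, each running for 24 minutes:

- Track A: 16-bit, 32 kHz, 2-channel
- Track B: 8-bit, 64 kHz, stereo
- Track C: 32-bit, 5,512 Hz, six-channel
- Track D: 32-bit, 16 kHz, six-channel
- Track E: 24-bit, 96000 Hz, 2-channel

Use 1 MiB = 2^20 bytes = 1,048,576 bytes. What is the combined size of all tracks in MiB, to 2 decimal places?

1851.59 MiB

24 minutes = 1,440 s.
Track A: 32,000 × 1,440 × 2 × 2 = 184,320,000 bytes.
Track B: 64,000 × 1,440 × 1 × 2 = 184,320,000 bytes.
Track C: 5,512 × 1,440 × 4 × 6 = 190,494,720 bytes.
Track D: 16,000 × 1,440 × 4 × 6 = 552,960,000 bytes.
Track E: 96,000 × 1,440 × 3 × 2 = 829,440,000 bytes.
Total = 1,941,534,720 bytes = 1851.59 MiB.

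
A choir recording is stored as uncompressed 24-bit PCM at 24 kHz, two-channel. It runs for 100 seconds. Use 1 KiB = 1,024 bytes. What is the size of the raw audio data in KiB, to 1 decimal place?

14062.5 KiB

Bytes = 24,000 samples/s × 100 s × 3 bytes/sample × 2 ch = 14,400,000 bytes.
14,400,000 / 1,024 = 14062.5 KiB.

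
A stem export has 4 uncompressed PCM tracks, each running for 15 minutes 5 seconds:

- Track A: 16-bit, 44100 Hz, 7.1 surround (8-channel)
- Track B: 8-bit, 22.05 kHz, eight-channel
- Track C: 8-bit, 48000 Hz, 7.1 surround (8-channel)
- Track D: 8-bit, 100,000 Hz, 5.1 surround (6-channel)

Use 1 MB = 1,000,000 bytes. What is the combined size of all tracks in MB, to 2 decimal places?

1688.73 MB

15 minutes 5 seconds = 905 s.
Track A: 44,100 × 905 × 2 × 8 = 638,568,000 bytes.
Track B: 22,050 × 905 × 1 × 8 = 159,642,000 bytes.
Track C: 48,000 × 905 × 1 × 8 = 347,520,000 bytes.
Track D: 100,000 × 905 × 1 × 6 = 543,000,000 bytes.
Total = 1,688,730,000 bytes = 1688.73 MB.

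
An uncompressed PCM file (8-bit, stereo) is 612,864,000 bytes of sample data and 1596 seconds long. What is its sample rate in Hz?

Bytes = sample_rate × seconds × bytes_per_sample × channels.
sample_rate = 612,864,000 / (1,596 × 1 × 2) = 612,864,000 / 3,192 = 192,000 Hz.

192,000 Hz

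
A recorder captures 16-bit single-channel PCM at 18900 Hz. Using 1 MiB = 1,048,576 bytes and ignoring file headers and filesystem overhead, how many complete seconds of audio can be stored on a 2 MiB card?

Uncompressed byte rate = 18,900 × 2 × 1 = 37,800 bytes/s.
Capacity = 2 × 1,048,576 = 2,097,152 bytes.
2,097,152 / 37,800 ≈ 55.48 s → 55 seconds.

55 seconds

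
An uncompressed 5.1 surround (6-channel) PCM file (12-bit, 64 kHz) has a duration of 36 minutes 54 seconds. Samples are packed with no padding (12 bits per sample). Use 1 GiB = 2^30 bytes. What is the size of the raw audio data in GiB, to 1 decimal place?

Duration = 36 minutes 54 seconds = 2,214 s.
Bits = 64,000 × 2,214 × 12 × 6 = 10,202,112,000 bits = 1,275,264,000 bytes.
1,275,264,000 / 1,073,741,824 = 1.2 GiB.

1.2 GiB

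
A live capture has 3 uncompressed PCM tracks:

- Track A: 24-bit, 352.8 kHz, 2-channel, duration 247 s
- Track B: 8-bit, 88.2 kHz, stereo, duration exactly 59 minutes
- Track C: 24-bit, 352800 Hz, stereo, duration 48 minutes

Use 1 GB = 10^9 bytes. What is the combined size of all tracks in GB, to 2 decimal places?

7.24 GB

Track A: 352,800 × 247 × 3 × 2 = 522,849,600 bytes.
Track B: exactly 59 minutes = 3,540 s; 88,200 × 3,540 × 1 × 2 = 624,456,000 bytes.
Track C: 48 minutes = 2,880 s; 352,800 × 2,880 × 3 × 2 = 6,096,384,000 bytes.
Total = 7,243,689,600 bytes = 7.24 GB.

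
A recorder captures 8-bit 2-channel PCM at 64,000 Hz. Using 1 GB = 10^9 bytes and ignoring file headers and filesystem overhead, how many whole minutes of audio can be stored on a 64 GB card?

8,333 minutes

Uncompressed byte rate = 64,000 × 1 × 2 = 128,000 bytes/s.
Capacity = 64 × 1,000,000,000 = 64,000,000,000 bytes.
64,000,000,000 / 128,000 ≈ 500000 s → 8,333 minutes.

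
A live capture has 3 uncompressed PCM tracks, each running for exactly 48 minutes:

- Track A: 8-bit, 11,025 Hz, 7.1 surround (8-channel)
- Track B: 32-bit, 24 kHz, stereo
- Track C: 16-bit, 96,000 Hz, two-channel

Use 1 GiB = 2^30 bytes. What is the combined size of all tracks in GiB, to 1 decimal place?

exactly 48 minutes = 2,880 s.
Track A: 11,025 × 2,880 × 1 × 8 = 254,016,000 bytes.
Track B: 24,000 × 2,880 × 4 × 2 = 552,960,000 bytes.
Track C: 96,000 × 2,880 × 2 × 2 = 1,105,920,000 bytes.
Total = 1,912,896,000 bytes = 1.8 GiB.

1.8 GiB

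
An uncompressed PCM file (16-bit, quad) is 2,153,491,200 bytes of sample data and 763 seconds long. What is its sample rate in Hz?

Bytes = sample_rate × seconds × bytes_per_sample × channels.
sample_rate = 2,153,491,200 / (763 × 2 × 4) = 2,153,491,200 / 6,104 = 352,800 Hz.

352,800 Hz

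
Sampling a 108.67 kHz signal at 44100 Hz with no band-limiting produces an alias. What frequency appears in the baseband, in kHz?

Nyquist = 44,100/2 = 22,050 Hz; 108,670 Hz exceeds it.
Alias = |108,670 − 2×44,100| = |108,670 − 88,200| = 20,470 Hz = 20.47 kHz.

20.47 kHz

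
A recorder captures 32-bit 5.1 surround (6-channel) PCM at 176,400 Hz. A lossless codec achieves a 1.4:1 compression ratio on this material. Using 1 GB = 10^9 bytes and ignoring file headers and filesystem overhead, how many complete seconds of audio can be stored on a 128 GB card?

Uncompressed byte rate = 176,400 × 4 × 6 = 4,233,600 bytes/s.
After 1.4:1 compression, effective rate ≈ 3024000 bytes/s.
Capacity = 128 × 1,000,000,000 = 128,000,000,000 bytes.
128,000,000,000 / effective rate ≈ 42328.04 s → 42,328 seconds.

42,328 seconds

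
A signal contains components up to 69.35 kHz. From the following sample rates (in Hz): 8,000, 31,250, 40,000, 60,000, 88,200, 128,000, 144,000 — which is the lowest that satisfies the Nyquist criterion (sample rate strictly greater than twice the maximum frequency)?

Need sample rate > 2 × 69,350 = 138,700 Hz.
Lowest listed rate above 138,700 Hz is 144,000 Hz.

144,000 Hz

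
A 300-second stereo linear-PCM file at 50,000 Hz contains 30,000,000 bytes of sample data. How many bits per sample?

8 bits

Bytes per sample = 30,000,000 / (50,000 × 300 × 2) = 30,000,000 / 30,000,000 = 1.
Bit depth = 1 × 8 = 8 bits.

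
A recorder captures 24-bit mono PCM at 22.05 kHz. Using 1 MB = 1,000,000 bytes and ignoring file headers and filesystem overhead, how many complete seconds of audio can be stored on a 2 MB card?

30 seconds

Uncompressed byte rate = 22,050 × 3 × 1 = 66,150 bytes/s.
Capacity = 2 × 1,000,000 = 2,000,000 bytes.
2,000,000 / 66,150 ≈ 30.23 s → 30 seconds.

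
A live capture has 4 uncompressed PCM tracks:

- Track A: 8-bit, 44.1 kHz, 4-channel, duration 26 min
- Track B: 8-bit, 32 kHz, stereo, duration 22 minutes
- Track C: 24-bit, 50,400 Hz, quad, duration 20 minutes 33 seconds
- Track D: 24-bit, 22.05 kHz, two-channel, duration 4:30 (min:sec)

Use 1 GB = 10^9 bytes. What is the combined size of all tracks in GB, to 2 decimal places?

Track A: 26 min = 1,560 s; 44,100 × 1,560 × 1 × 4 = 275,184,000 bytes.
Track B: 22 minutes = 1,320 s; 32,000 × 1,320 × 1 × 2 = 84,480,000 bytes.
Track C: 20 minutes 33 seconds = 1,233 s; 50,400 × 1,233 × 3 × 4 = 745,718,400 bytes.
Track D: 4:30 (min:sec) = 270 s; 22,050 × 270 × 3 × 2 = 35,721,000 bytes.
Total = 1,141,103,400 bytes = 1.14 GB.

1.14 GB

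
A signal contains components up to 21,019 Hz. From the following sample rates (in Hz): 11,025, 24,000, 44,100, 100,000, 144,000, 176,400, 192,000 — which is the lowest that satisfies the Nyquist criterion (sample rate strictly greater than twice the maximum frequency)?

Need sample rate > 2 × 21,019 = 42,038 Hz.
Lowest listed rate above 42,038 Hz is 44,100 Hz.

44,100 Hz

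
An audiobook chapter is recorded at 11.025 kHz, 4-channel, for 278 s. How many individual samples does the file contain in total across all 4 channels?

12,259,800 samples

11,025 × 278 s × 4 ch = 12,259,800 samples.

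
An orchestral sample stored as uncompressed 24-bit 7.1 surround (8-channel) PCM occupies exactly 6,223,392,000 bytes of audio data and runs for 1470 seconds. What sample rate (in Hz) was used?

176,400 Hz

Bytes = sample_rate × seconds × bytes_per_sample × channels.
sample_rate = 6,223,392,000 / (1,470 × 3 × 8) = 6,223,392,000 / 35,280 = 176,400 Hz.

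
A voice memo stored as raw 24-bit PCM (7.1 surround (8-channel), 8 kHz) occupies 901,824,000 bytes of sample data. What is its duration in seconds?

4,697 seconds

Byte rate = 8,000 × 3 × 8 = 192,000 bytes/s.
Duration = 901,824,000 / 192,000 = 4,697 s.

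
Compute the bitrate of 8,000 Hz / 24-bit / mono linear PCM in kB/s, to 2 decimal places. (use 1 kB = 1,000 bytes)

24.00 kB/s

Bit rate = 8,000 × 24 × 1 = 192,000 bits/s.
192,000 / 8 = 24,000 B/s = 24.00 kB/s.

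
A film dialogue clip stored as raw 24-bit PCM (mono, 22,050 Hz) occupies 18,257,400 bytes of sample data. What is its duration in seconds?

276 seconds

Byte rate = 22,050 × 3 × 1 = 66,150 bytes/s.
Duration = 18,257,400 / 66,150 = 276 s.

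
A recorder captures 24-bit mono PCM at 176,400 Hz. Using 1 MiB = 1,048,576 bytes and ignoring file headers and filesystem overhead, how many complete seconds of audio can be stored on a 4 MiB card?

Uncompressed byte rate = 176,400 × 3 × 1 = 529,200 bytes/s.
Capacity = 4 × 1,048,576 = 4,194,304 bytes.
4,194,304 / 529,200 ≈ 7.93 s → 7 seconds.

7 seconds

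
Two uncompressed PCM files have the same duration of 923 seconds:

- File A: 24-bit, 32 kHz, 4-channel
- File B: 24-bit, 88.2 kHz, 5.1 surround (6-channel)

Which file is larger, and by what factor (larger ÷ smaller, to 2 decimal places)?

File B, by a factor of 4.13

File A: 32,000 × 3 × 4 = 384,000 bytes/s.
File B: 88,200 × 3 × 6 = 1,587,600 bytes/s.
File B is larger; ratio = 1,465,354,800 / 354,432,000 = 4.13.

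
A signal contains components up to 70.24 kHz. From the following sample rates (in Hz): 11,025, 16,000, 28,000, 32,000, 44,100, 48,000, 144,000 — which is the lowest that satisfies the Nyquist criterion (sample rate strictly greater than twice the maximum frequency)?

144,000 Hz

Need sample rate > 2 × 70,240 = 140,480 Hz.
Lowest listed rate above 140,480 Hz is 144,000 Hz.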